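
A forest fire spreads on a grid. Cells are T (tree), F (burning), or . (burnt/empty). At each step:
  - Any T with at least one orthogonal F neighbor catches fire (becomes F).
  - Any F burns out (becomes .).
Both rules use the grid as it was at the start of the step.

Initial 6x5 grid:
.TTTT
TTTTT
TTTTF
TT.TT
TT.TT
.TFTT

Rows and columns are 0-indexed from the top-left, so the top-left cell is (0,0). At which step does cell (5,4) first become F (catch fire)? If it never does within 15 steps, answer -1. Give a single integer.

Step 1: cell (5,4)='T' (+5 fires, +2 burnt)
Step 2: cell (5,4)='F' (+8 fires, +5 burnt)
  -> target ignites at step 2
Step 3: cell (5,4)='.' (+5 fires, +8 burnt)
Step 4: cell (5,4)='.' (+4 fires, +5 burnt)
Step 5: cell (5,4)='.' (+2 fires, +4 burnt)
Step 6: cell (5,4)='.' (+0 fires, +2 burnt)
  fire out at step 6

2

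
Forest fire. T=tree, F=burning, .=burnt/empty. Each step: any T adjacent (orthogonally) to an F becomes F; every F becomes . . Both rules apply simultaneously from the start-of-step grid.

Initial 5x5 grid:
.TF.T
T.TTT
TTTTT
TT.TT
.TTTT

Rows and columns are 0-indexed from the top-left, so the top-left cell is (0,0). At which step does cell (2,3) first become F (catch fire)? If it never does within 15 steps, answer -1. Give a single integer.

Step 1: cell (2,3)='T' (+2 fires, +1 burnt)
Step 2: cell (2,3)='T' (+2 fires, +2 burnt)
Step 3: cell (2,3)='F' (+3 fires, +2 burnt)
  -> target ignites at step 3
Step 4: cell (2,3)='.' (+5 fires, +3 burnt)
Step 5: cell (2,3)='.' (+5 fires, +5 burnt)
Step 6: cell (2,3)='.' (+2 fires, +5 burnt)
Step 7: cell (2,3)='.' (+0 fires, +2 burnt)
  fire out at step 7

3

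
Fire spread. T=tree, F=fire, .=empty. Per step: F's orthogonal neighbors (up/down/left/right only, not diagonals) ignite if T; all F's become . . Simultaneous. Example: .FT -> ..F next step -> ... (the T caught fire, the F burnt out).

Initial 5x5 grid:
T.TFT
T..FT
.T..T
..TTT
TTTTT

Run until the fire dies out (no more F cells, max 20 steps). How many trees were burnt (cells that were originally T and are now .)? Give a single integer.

Step 1: +3 fires, +2 burnt (F count now 3)
Step 2: +1 fires, +3 burnt (F count now 1)
Step 3: +1 fires, +1 burnt (F count now 1)
Step 4: +2 fires, +1 burnt (F count now 2)
Step 5: +2 fires, +2 burnt (F count now 2)
Step 6: +1 fires, +2 burnt (F count now 1)
Step 7: +1 fires, +1 burnt (F count now 1)
Step 8: +1 fires, +1 burnt (F count now 1)
Step 9: +0 fires, +1 burnt (F count now 0)
Fire out after step 9
Initially T: 15, now '.': 22
Total burnt (originally-T cells now '.'): 12

Answer: 12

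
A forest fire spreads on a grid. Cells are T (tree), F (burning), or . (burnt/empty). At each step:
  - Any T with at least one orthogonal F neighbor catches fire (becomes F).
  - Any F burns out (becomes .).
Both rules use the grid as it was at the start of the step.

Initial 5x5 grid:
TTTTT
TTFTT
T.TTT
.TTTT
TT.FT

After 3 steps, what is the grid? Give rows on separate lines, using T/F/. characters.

Step 1: 6 trees catch fire, 2 burn out
  TTFTT
  TF.FT
  T.FTT
  .TTFT
  TT..F
Step 2: 7 trees catch fire, 6 burn out
  TF.FT
  F...F
  T..FT
  .TF.F
  TT...
Step 3: 5 trees catch fire, 7 burn out
  F...F
  .....
  F...F
  .F...
  TT...

F...F
.....
F...F
.F...
TT...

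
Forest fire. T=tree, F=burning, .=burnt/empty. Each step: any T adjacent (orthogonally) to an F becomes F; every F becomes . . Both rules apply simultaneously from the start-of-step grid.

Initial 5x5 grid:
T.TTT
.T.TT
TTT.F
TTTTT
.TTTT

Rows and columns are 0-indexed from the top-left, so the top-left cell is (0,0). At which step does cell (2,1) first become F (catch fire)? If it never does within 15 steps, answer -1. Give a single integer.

Step 1: cell (2,1)='T' (+2 fires, +1 burnt)
Step 2: cell (2,1)='T' (+4 fires, +2 burnt)
Step 3: cell (2,1)='T' (+3 fires, +4 burnt)
Step 4: cell (2,1)='T' (+4 fires, +3 burnt)
Step 5: cell (2,1)='F' (+3 fires, +4 burnt)
  -> target ignites at step 5
Step 6: cell (2,1)='.' (+2 fires, +3 burnt)
Step 7: cell (2,1)='.' (+0 fires, +2 burnt)
  fire out at step 7

5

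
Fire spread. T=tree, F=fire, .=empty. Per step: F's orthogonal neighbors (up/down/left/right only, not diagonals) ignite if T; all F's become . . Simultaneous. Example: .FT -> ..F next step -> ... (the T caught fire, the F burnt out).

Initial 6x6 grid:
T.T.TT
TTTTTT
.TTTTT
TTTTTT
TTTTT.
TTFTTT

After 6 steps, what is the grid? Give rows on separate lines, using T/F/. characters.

Step 1: 3 trees catch fire, 1 burn out
  T.T.TT
  TTTTTT
  .TTTTT
  TTTTTT
  TTFTT.
  TF.FTT
Step 2: 5 trees catch fire, 3 burn out
  T.T.TT
  TTTTTT
  .TTTTT
  TTFTTT
  TF.FT.
  F...FT
Step 3: 6 trees catch fire, 5 burn out
  T.T.TT
  TTTTTT
  .TFTTT
  TF.FTT
  F...F.
  .....F
Step 4: 5 trees catch fire, 6 burn out
  T.T.TT
  TTFTTT
  .F.FTT
  F...FT
  ......
  ......
Step 5: 5 trees catch fire, 5 burn out
  T.F.TT
  TF.FTT
  ....FT
  .....F
  ......
  ......
Step 6: 3 trees catch fire, 5 burn out
  T...TT
  F...FT
  .....F
  ......
  ......
  ......

T...TT
F...FT
.....F
......
......
......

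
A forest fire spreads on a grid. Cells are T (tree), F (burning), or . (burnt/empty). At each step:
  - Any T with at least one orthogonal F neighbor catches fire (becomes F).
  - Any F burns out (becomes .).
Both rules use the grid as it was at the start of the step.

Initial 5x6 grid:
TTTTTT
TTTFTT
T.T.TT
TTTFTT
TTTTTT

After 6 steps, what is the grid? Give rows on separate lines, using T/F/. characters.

Step 1: 6 trees catch fire, 2 burn out
  TTTFTT
  TTF.FT
  T.T.TT
  TTF.FT
  TTTFTT
Step 2: 10 trees catch fire, 6 burn out
  TTF.FT
  TF...F
  T.F.FT
  TF...F
  TTF.FT
Step 3: 7 trees catch fire, 10 burn out
  TF...F
  F.....
  T....F
  F.....
  TF...F
Step 4: 3 trees catch fire, 7 burn out
  F.....
  ......
  F.....
  ......
  F.....
Step 5: 0 trees catch fire, 3 burn out
  ......
  ......
  ......
  ......
  ......
Step 6: 0 trees catch fire, 0 burn out
  ......
  ......
  ......
  ......
  ......

......
......
......
......
......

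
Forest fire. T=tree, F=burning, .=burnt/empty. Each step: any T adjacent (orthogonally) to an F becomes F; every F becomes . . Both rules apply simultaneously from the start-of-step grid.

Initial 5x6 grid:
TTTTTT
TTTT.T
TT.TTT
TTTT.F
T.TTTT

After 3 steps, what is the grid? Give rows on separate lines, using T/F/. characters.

Step 1: 2 trees catch fire, 1 burn out
  TTTTTT
  TTTT.T
  TT.TTF
  TTTT..
  T.TTTF
Step 2: 3 trees catch fire, 2 burn out
  TTTTTT
  TTTT.F
  TT.TF.
  TTTT..
  T.TTF.
Step 3: 3 trees catch fire, 3 burn out
  TTTTTF
  TTTT..
  TT.F..
  TTTT..
  T.TF..

TTTTTF
TTTT..
TT.F..
TTTT..
T.TF..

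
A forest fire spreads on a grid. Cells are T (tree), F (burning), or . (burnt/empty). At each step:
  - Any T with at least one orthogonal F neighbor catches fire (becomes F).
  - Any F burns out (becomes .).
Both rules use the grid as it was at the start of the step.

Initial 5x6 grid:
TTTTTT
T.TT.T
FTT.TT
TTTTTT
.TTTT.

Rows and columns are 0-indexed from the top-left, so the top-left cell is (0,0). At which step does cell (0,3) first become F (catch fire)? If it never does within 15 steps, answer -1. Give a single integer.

Step 1: cell (0,3)='T' (+3 fires, +1 burnt)
Step 2: cell (0,3)='T' (+3 fires, +3 burnt)
Step 3: cell (0,3)='T' (+4 fires, +3 burnt)
Step 4: cell (0,3)='T' (+4 fires, +4 burnt)
Step 5: cell (0,3)='F' (+3 fires, +4 burnt)
  -> target ignites at step 5
Step 6: cell (0,3)='.' (+4 fires, +3 burnt)
Step 7: cell (0,3)='.' (+2 fires, +4 burnt)
Step 8: cell (0,3)='.' (+1 fires, +2 burnt)
Step 9: cell (0,3)='.' (+0 fires, +1 burnt)
  fire out at step 9

5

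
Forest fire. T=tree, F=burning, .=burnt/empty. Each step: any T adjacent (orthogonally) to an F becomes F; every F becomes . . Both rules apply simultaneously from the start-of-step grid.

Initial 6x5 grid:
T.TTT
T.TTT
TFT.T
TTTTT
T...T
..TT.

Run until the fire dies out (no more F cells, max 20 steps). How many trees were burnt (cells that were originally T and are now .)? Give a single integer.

Step 1: +3 fires, +1 burnt (F count now 3)
Step 2: +4 fires, +3 burnt (F count now 4)
Step 3: +5 fires, +4 burnt (F count now 5)
Step 4: +3 fires, +5 burnt (F count now 3)
Step 5: +3 fires, +3 burnt (F count now 3)
Step 6: +0 fires, +3 burnt (F count now 0)
Fire out after step 6
Initially T: 20, now '.': 28
Total burnt (originally-T cells now '.'): 18

Answer: 18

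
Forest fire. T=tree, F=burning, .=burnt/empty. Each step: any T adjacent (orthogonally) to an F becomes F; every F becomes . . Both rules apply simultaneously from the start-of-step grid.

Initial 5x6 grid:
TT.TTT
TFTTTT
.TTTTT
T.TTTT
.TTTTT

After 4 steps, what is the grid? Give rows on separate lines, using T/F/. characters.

Step 1: 4 trees catch fire, 1 burn out
  TF.TTT
  F.FTTT
  .FTTTT
  T.TTTT
  .TTTTT
Step 2: 3 trees catch fire, 4 burn out
  F..TTT
  ...FTT
  ..FTTT
  T.TTTT
  .TTTTT
Step 3: 4 trees catch fire, 3 burn out
  ...FTT
  ....FT
  ...FTT
  T.FTTT
  .TTTTT
Step 4: 5 trees catch fire, 4 burn out
  ....FT
  .....F
  ....FT
  T..FTT
  .TFTTT

....FT
.....F
....FT
T..FTT
.TFTTT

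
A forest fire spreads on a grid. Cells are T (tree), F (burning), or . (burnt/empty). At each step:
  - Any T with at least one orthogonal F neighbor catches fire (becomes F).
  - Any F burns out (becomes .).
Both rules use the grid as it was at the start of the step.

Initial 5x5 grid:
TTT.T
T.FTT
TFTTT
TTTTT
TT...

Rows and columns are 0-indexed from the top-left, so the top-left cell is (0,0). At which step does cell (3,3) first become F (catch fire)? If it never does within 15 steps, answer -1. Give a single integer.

Step 1: cell (3,3)='T' (+5 fires, +2 burnt)
Step 2: cell (3,3)='T' (+7 fires, +5 burnt)
Step 3: cell (3,3)='F' (+5 fires, +7 burnt)
  -> target ignites at step 3
Step 4: cell (3,3)='.' (+1 fires, +5 burnt)
Step 5: cell (3,3)='.' (+0 fires, +1 burnt)
  fire out at step 5

3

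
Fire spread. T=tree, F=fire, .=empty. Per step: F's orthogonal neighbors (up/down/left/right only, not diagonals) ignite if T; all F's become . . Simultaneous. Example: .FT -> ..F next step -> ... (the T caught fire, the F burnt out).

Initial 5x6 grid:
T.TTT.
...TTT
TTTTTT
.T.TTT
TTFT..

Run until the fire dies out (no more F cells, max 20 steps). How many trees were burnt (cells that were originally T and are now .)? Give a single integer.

Answer: 19

Derivation:
Step 1: +2 fires, +1 burnt (F count now 2)
Step 2: +3 fires, +2 burnt (F count now 3)
Step 3: +3 fires, +3 burnt (F count now 3)
Step 4: +5 fires, +3 burnt (F count now 5)
Step 5: +3 fires, +5 burnt (F count now 3)
Step 6: +3 fires, +3 burnt (F count now 3)
Step 7: +0 fires, +3 burnt (F count now 0)
Fire out after step 7
Initially T: 20, now '.': 29
Total burnt (originally-T cells now '.'): 19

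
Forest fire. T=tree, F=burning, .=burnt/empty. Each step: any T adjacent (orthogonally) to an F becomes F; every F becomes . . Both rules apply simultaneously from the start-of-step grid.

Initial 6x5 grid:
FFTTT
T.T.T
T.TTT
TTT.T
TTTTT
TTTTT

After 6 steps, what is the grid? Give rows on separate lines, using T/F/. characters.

Step 1: 2 trees catch fire, 2 burn out
  ..FTT
  F.T.T
  T.TTT
  TTT.T
  TTTTT
  TTTTT
Step 2: 3 trees catch fire, 2 burn out
  ...FT
  ..F.T
  F.TTT
  TTT.T
  TTTTT
  TTTTT
Step 3: 3 trees catch fire, 3 burn out
  ....F
  ....T
  ..FTT
  FTT.T
  TTTTT
  TTTTT
Step 4: 5 trees catch fire, 3 burn out
  .....
  ....F
  ...FT
  .FF.T
  FTTTT
  TTTTT
Step 5: 4 trees catch fire, 5 burn out
  .....
  .....
  ....F
  ....T
  .FFTT
  FTTTT
Step 6: 4 trees catch fire, 4 burn out
  .....
  .....
  .....
  ....F
  ...FT
  .FFTT

.....
.....
.....
....F
...FT
.FFTT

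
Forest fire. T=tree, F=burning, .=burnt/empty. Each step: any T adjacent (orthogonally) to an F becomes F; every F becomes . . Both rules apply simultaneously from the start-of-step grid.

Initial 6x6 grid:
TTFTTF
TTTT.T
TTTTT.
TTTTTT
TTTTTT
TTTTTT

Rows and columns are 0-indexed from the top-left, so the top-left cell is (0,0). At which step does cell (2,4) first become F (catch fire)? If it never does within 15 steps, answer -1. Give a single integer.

Step 1: cell (2,4)='T' (+5 fires, +2 burnt)
Step 2: cell (2,4)='T' (+4 fires, +5 burnt)
Step 3: cell (2,4)='T' (+4 fires, +4 burnt)
Step 4: cell (2,4)='F' (+5 fires, +4 burnt)
  -> target ignites at step 4
Step 5: cell (2,4)='.' (+5 fires, +5 burnt)
Step 6: cell (2,4)='.' (+5 fires, +5 burnt)
Step 7: cell (2,4)='.' (+3 fires, +5 burnt)
Step 8: cell (2,4)='.' (+1 fires, +3 burnt)
Step 9: cell (2,4)='.' (+0 fires, +1 burnt)
  fire out at step 9

4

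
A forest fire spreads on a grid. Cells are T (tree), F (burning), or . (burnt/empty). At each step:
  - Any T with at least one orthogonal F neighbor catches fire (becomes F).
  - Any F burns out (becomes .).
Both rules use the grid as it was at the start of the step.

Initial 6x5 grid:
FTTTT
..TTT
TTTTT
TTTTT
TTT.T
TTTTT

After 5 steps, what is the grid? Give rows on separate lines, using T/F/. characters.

Step 1: 1 trees catch fire, 1 burn out
  .FTTT
  ..TTT
  TTTTT
  TTTTT
  TTT.T
  TTTTT
Step 2: 1 trees catch fire, 1 burn out
  ..FTT
  ..TTT
  TTTTT
  TTTTT
  TTT.T
  TTTTT
Step 3: 2 trees catch fire, 1 burn out
  ...FT
  ..FTT
  TTTTT
  TTTTT
  TTT.T
  TTTTT
Step 4: 3 trees catch fire, 2 burn out
  ....F
  ...FT
  TTFTT
  TTTTT
  TTT.T
  TTTTT
Step 5: 4 trees catch fire, 3 burn out
  .....
  ....F
  TF.FT
  TTFTT
  TTT.T
  TTTTT

.....
....F
TF.FT
TTFTT
TTT.T
TTTTT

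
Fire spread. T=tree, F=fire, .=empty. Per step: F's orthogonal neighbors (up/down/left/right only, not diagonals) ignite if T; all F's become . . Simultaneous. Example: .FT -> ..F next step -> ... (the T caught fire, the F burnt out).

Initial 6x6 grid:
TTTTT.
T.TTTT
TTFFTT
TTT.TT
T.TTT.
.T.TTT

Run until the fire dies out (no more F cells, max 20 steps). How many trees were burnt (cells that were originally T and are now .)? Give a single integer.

Answer: 26

Derivation:
Step 1: +5 fires, +2 burnt (F count now 5)
Step 2: +8 fires, +5 burnt (F count now 8)
Step 3: +8 fires, +8 burnt (F count now 8)
Step 4: +4 fires, +8 burnt (F count now 4)
Step 5: +1 fires, +4 burnt (F count now 1)
Step 6: +0 fires, +1 burnt (F count now 0)
Fire out after step 6
Initially T: 27, now '.': 35
Total burnt (originally-T cells now '.'): 26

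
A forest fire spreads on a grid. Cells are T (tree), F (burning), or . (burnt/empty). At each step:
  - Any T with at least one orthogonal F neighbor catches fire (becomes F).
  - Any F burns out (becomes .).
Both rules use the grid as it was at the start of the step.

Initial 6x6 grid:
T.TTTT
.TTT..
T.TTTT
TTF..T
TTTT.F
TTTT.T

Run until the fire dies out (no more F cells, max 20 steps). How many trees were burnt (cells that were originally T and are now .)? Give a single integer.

Step 1: +5 fires, +2 burnt (F count now 5)
Step 2: +7 fires, +5 burnt (F count now 7)
Step 3: +8 fires, +7 burnt (F count now 8)
Step 4: +2 fires, +8 burnt (F count now 2)
Step 5: +1 fires, +2 burnt (F count now 1)
Step 6: +1 fires, +1 burnt (F count now 1)
Step 7: +0 fires, +1 burnt (F count now 0)
Fire out after step 7
Initially T: 25, now '.': 35
Total burnt (originally-T cells now '.'): 24

Answer: 24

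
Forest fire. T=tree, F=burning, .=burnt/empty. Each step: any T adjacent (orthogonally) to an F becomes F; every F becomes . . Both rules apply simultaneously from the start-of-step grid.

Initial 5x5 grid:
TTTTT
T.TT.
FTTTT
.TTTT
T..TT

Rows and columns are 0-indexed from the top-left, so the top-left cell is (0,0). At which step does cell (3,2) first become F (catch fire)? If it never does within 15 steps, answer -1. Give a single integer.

Step 1: cell (3,2)='T' (+2 fires, +1 burnt)
Step 2: cell (3,2)='T' (+3 fires, +2 burnt)
Step 3: cell (3,2)='F' (+4 fires, +3 burnt)
  -> target ignites at step 3
Step 4: cell (3,2)='.' (+4 fires, +4 burnt)
Step 5: cell (3,2)='.' (+3 fires, +4 burnt)
Step 6: cell (3,2)='.' (+2 fires, +3 burnt)
Step 7: cell (3,2)='.' (+0 fires, +2 burnt)
  fire out at step 7

3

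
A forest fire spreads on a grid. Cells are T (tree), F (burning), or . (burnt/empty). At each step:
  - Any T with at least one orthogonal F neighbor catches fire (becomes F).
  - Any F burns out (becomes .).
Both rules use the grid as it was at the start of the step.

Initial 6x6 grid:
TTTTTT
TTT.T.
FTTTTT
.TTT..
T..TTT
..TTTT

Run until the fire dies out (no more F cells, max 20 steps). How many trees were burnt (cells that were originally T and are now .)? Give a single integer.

Step 1: +2 fires, +1 burnt (F count now 2)
Step 2: +4 fires, +2 burnt (F count now 4)
Step 3: +4 fires, +4 burnt (F count now 4)
Step 4: +3 fires, +4 burnt (F count now 3)
Step 5: +4 fires, +3 burnt (F count now 4)
Step 6: +3 fires, +4 burnt (F count now 3)
Step 7: +4 fires, +3 burnt (F count now 4)
Step 8: +1 fires, +4 burnt (F count now 1)
Step 9: +0 fires, +1 burnt (F count now 0)
Fire out after step 9
Initially T: 26, now '.': 35
Total burnt (originally-T cells now '.'): 25

Answer: 25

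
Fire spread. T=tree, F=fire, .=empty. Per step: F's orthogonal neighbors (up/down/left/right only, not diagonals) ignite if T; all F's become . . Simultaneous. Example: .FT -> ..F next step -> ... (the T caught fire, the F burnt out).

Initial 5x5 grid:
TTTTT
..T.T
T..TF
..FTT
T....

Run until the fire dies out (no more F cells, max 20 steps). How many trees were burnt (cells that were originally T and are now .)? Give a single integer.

Answer: 10

Derivation:
Step 1: +4 fires, +2 burnt (F count now 4)
Step 2: +1 fires, +4 burnt (F count now 1)
Step 3: +1 fires, +1 burnt (F count now 1)
Step 4: +1 fires, +1 burnt (F count now 1)
Step 5: +2 fires, +1 burnt (F count now 2)
Step 6: +1 fires, +2 burnt (F count now 1)
Step 7: +0 fires, +1 burnt (F count now 0)
Fire out after step 7
Initially T: 12, now '.': 23
Total burnt (originally-T cells now '.'): 10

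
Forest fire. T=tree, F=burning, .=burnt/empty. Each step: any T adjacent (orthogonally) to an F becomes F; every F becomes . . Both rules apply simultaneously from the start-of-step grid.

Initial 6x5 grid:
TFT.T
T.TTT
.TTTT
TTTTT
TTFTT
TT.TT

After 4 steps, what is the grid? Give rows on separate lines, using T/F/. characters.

Step 1: 5 trees catch fire, 2 burn out
  F.F.T
  T.TTT
  .TTTT
  TTFTT
  TF.FT
  TT.TT
Step 2: 9 trees catch fire, 5 burn out
  ....T
  F.FTT
  .TFTT
  TF.FT
  F...F
  TF.FT
Step 3: 7 trees catch fire, 9 burn out
  ....T
  ...FT
  .F.FT
  F...F
  .....
  F...F
Step 4: 2 trees catch fire, 7 burn out
  ....T
  ....F
  ....F
  .....
  .....
  .....

....T
....F
....F
.....
.....
.....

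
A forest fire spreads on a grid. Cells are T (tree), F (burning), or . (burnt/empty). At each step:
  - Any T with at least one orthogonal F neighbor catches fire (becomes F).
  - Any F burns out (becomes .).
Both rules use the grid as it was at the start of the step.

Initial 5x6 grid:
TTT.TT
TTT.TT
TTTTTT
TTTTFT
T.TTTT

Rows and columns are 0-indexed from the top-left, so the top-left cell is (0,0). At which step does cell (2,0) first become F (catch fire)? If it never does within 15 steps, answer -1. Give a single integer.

Step 1: cell (2,0)='T' (+4 fires, +1 burnt)
Step 2: cell (2,0)='T' (+6 fires, +4 burnt)
Step 3: cell (2,0)='T' (+5 fires, +6 burnt)
Step 4: cell (2,0)='T' (+4 fires, +5 burnt)
Step 5: cell (2,0)='F' (+4 fires, +4 burnt)
  -> target ignites at step 5
Step 6: cell (2,0)='.' (+2 fires, +4 burnt)
Step 7: cell (2,0)='.' (+1 fires, +2 burnt)
Step 8: cell (2,0)='.' (+0 fires, +1 burnt)
  fire out at step 8

5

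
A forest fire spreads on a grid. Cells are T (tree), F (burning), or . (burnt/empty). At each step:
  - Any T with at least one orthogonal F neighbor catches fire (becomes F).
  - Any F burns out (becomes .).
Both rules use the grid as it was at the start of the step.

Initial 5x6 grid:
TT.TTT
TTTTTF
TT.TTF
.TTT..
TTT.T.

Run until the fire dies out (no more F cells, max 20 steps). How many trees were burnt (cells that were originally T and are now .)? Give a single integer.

Step 1: +3 fires, +2 burnt (F count now 3)
Step 2: +3 fires, +3 burnt (F count now 3)
Step 3: +3 fires, +3 burnt (F count now 3)
Step 4: +2 fires, +3 burnt (F count now 2)
Step 5: +5 fires, +2 burnt (F count now 5)
Step 6: +3 fires, +5 burnt (F count now 3)
Step 7: +1 fires, +3 burnt (F count now 1)
Step 8: +0 fires, +1 burnt (F count now 0)
Fire out after step 8
Initially T: 21, now '.': 29
Total burnt (originally-T cells now '.'): 20

Answer: 20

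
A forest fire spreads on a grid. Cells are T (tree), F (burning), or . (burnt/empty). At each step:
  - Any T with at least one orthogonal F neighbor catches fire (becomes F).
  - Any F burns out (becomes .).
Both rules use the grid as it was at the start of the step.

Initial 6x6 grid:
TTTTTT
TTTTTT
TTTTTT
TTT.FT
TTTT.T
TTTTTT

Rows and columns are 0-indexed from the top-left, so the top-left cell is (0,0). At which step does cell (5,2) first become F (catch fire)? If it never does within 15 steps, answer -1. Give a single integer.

Step 1: cell (5,2)='T' (+2 fires, +1 burnt)
Step 2: cell (5,2)='T' (+4 fires, +2 burnt)
Step 3: cell (5,2)='T' (+5 fires, +4 burnt)
Step 4: cell (5,2)='T' (+6 fires, +5 burnt)
Step 5: cell (5,2)='T' (+6 fires, +6 burnt)
Step 6: cell (5,2)='F' (+6 fires, +6 burnt)
  -> target ignites at step 6
Step 7: cell (5,2)='.' (+3 fires, +6 burnt)
Step 8: cell (5,2)='.' (+1 fires, +3 burnt)
Step 9: cell (5,2)='.' (+0 fires, +1 burnt)
  fire out at step 9

6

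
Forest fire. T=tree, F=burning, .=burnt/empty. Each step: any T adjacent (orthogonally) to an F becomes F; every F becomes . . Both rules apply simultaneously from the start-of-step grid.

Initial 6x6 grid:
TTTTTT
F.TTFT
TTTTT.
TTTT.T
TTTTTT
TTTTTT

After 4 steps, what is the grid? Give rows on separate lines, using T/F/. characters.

Step 1: 6 trees catch fire, 2 burn out
  FTTTFT
  ..TF.F
  FTTTF.
  TTTT.T
  TTTTTT
  TTTTTT
Step 2: 7 trees catch fire, 6 burn out
  .FTF.F
  ..F...
  .FTF..
  FTTT.T
  TTTTTT
  TTTTTT
Step 3: 5 trees catch fire, 7 burn out
  ..F...
  ......
  ..F...
  .FTF.T
  FTTTTT
  TTTTTT
Step 4: 4 trees catch fire, 5 burn out
  ......
  ......
  ......
  ..F..T
  .FTFTT
  FTTTTT

......
......
......
..F..T
.FTFTT
FTTTTT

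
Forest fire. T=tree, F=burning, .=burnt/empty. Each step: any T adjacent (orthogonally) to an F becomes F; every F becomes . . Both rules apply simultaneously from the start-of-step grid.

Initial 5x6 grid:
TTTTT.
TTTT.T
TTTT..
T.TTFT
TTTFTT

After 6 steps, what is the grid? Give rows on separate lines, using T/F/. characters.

Step 1: 4 trees catch fire, 2 burn out
  TTTTT.
  TTTT.T
  TTTT..
  T.TF.F
  TTF.FT
Step 2: 4 trees catch fire, 4 burn out
  TTTTT.
  TTTT.T
  TTTF..
  T.F...
  TF...F
Step 3: 3 trees catch fire, 4 burn out
  TTTTT.
  TTTF.T
  TTF...
  T.....
  F.....
Step 4: 4 trees catch fire, 3 burn out
  TTTFT.
  TTF..T
  TF....
  F.....
  ......
Step 5: 4 trees catch fire, 4 burn out
  TTF.F.
  TF...T
  F.....
  ......
  ......
Step 6: 2 trees catch fire, 4 burn out
  TF....
  F....T
  ......
  ......
  ......

TF....
F....T
......
......
......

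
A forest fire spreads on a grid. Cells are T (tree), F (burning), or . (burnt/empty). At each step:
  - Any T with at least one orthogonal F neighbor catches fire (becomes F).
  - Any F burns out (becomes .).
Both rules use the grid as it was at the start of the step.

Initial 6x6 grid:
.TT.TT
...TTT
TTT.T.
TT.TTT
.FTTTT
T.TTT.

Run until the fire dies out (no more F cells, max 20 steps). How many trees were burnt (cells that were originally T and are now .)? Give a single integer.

Step 1: +2 fires, +1 burnt (F count now 2)
Step 2: +4 fires, +2 burnt (F count now 4)
Step 3: +5 fires, +4 burnt (F count now 5)
Step 4: +3 fires, +5 burnt (F count now 3)
Step 5: +2 fires, +3 burnt (F count now 2)
Step 6: +1 fires, +2 burnt (F count now 1)
Step 7: +3 fires, +1 burnt (F count now 3)
Step 8: +1 fires, +3 burnt (F count now 1)
Step 9: +0 fires, +1 burnt (F count now 0)
Fire out after step 9
Initially T: 24, now '.': 33
Total burnt (originally-T cells now '.'): 21

Answer: 21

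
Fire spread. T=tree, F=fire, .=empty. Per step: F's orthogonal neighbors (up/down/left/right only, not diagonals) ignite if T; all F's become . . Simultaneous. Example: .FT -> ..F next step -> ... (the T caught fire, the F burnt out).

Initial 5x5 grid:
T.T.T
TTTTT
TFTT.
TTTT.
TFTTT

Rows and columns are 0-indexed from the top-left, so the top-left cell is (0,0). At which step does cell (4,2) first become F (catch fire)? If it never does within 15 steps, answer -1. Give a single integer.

Step 1: cell (4,2)='F' (+6 fires, +2 burnt)
  -> target ignites at step 1
Step 2: cell (4,2)='.' (+6 fires, +6 burnt)
Step 3: cell (4,2)='.' (+5 fires, +6 burnt)
Step 4: cell (4,2)='.' (+1 fires, +5 burnt)
Step 5: cell (4,2)='.' (+1 fires, +1 burnt)
Step 6: cell (4,2)='.' (+0 fires, +1 burnt)
  fire out at step 6

1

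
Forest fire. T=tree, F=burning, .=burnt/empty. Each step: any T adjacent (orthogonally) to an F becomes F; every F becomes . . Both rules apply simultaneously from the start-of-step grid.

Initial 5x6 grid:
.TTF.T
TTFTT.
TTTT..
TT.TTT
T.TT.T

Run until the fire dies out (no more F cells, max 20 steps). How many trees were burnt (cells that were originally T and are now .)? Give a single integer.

Step 1: +4 fires, +2 burnt (F count now 4)
Step 2: +5 fires, +4 burnt (F count now 5)
Step 3: +3 fires, +5 burnt (F count now 3)
Step 4: +3 fires, +3 burnt (F count now 3)
Step 5: +3 fires, +3 burnt (F count now 3)
Step 6: +1 fires, +3 burnt (F count now 1)
Step 7: +0 fires, +1 burnt (F count now 0)
Fire out after step 7
Initially T: 20, now '.': 29
Total burnt (originally-T cells now '.'): 19

Answer: 19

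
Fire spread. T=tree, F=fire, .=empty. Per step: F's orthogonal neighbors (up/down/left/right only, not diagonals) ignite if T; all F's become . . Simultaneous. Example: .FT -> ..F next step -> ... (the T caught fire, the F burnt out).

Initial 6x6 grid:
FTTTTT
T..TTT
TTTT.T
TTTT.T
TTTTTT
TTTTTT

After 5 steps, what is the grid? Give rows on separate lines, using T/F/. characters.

Step 1: 2 trees catch fire, 1 burn out
  .FTTTT
  F..TTT
  TTTT.T
  TTTT.T
  TTTTTT
  TTTTTT
Step 2: 2 trees catch fire, 2 burn out
  ..FTTT
  ...TTT
  FTTT.T
  TTTT.T
  TTTTTT
  TTTTTT
Step 3: 3 trees catch fire, 2 burn out
  ...FTT
  ...TTT
  .FTT.T
  FTTT.T
  TTTTTT
  TTTTTT
Step 4: 5 trees catch fire, 3 burn out
  ....FT
  ...FTT
  ..FT.T
  .FTT.T
  FTTTTT
  TTTTTT
Step 5: 6 trees catch fire, 5 burn out
  .....F
  ....FT
  ...F.T
  ..FT.T
  .FTTTT
  FTTTTT

.....F
....FT
...F.T
..FT.T
.FTTTT
FTTTTT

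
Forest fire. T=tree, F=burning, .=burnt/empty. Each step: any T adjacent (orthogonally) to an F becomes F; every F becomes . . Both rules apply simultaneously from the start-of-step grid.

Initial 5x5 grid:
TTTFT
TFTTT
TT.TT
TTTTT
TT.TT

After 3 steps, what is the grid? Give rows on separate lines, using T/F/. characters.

Step 1: 7 trees catch fire, 2 burn out
  TFF.F
  F.FFT
  TF.TT
  TTTTT
  TT.TT
Step 2: 5 trees catch fire, 7 burn out
  F....
  ....F
  F..FT
  TFTTT
  TT.TT
Step 3: 5 trees catch fire, 5 burn out
  .....
  .....
  ....F
  F.FFT
  TF.TT

.....
.....
....F
F.FFT
TF.TT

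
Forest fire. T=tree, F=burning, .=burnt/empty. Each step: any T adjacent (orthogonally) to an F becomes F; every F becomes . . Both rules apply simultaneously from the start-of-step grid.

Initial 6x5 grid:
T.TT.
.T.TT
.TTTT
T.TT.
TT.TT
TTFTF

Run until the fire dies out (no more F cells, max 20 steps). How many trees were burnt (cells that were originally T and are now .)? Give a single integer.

Answer: 19

Derivation:
Step 1: +3 fires, +2 burnt (F count now 3)
Step 2: +3 fires, +3 burnt (F count now 3)
Step 3: +2 fires, +3 burnt (F count now 2)
Step 4: +3 fires, +2 burnt (F count now 3)
Step 5: +3 fires, +3 burnt (F count now 3)
Step 6: +3 fires, +3 burnt (F count now 3)
Step 7: +2 fires, +3 burnt (F count now 2)
Step 8: +0 fires, +2 burnt (F count now 0)
Fire out after step 8
Initially T: 20, now '.': 29
Total burnt (originally-T cells now '.'): 19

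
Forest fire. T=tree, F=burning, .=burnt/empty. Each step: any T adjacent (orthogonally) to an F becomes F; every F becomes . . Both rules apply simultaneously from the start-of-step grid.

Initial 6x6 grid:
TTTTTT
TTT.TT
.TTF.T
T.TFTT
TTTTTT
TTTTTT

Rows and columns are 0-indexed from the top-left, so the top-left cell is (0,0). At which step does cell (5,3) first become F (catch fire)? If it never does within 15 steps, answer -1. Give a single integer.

Step 1: cell (5,3)='T' (+4 fires, +2 burnt)
Step 2: cell (5,3)='F' (+6 fires, +4 burnt)
  -> target ignites at step 2
Step 3: cell (5,3)='.' (+7 fires, +6 burnt)
Step 4: cell (5,3)='.' (+7 fires, +7 burnt)
Step 5: cell (5,3)='.' (+6 fires, +7 burnt)
Step 6: cell (5,3)='.' (+0 fires, +6 burnt)
  fire out at step 6

2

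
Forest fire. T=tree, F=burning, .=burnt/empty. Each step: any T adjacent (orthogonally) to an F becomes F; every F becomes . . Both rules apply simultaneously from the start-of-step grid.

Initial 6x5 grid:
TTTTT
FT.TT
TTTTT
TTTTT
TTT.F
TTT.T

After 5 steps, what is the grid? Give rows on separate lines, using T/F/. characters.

Step 1: 5 trees catch fire, 2 burn out
  FTTTT
  .F.TT
  FTTTT
  TTTTF
  TTT..
  TTT.F
Step 2: 5 trees catch fire, 5 burn out
  .FTTT
  ...TT
  .FTTF
  FTTF.
  TTT..
  TTT..
Step 3: 7 trees catch fire, 5 burn out
  ..FTT
  ...TF
  ..FF.
  .FF..
  FTT..
  TTT..
Step 4: 6 trees catch fire, 7 burn out
  ...FF
  ...F.
  .....
  .....
  .FF..
  FTT..
Step 5: 2 trees catch fire, 6 burn out
  .....
  .....
  .....
  .....
  .....
  .FF..

.....
.....
.....
.....
.....
.FF..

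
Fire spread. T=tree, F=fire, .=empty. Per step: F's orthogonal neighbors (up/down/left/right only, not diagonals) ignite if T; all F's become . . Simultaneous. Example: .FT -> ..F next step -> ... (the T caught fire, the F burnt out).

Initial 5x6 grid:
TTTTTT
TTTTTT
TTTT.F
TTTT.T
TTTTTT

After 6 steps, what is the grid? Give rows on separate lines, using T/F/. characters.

Step 1: 2 trees catch fire, 1 burn out
  TTTTTT
  TTTTTF
  TTTT..
  TTTT.F
  TTTTTT
Step 2: 3 trees catch fire, 2 burn out
  TTTTTF
  TTTTF.
  TTTT..
  TTTT..
  TTTTTF
Step 3: 3 trees catch fire, 3 burn out
  TTTTF.
  TTTF..
  TTTT..
  TTTT..
  TTTTF.
Step 4: 4 trees catch fire, 3 burn out
  TTTF..
  TTF...
  TTTF..
  TTTT..
  TTTF..
Step 5: 5 trees catch fire, 4 burn out
  TTF...
  TF....
  TTF...
  TTTF..
  TTF...
Step 6: 5 trees catch fire, 5 burn out
  TF....
  F.....
  TF....
  TTF...
  TF....

TF....
F.....
TF....
TTF...
TF....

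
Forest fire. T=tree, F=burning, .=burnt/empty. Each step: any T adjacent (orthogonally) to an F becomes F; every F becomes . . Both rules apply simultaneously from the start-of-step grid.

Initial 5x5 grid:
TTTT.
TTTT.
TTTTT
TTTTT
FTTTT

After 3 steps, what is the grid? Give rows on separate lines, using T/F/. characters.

Step 1: 2 trees catch fire, 1 burn out
  TTTT.
  TTTT.
  TTTTT
  FTTTT
  .FTTT
Step 2: 3 trees catch fire, 2 burn out
  TTTT.
  TTTT.
  FTTTT
  .FTTT
  ..FTT
Step 3: 4 trees catch fire, 3 burn out
  TTTT.
  FTTT.
  .FTTT
  ..FTT
  ...FT

TTTT.
FTTT.
.FTTT
..FTT
...FT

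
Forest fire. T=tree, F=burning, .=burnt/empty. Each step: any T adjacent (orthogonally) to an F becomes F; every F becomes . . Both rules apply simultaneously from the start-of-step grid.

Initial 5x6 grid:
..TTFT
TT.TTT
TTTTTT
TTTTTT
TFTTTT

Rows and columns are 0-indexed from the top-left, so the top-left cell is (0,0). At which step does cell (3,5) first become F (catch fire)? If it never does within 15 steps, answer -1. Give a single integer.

Step 1: cell (3,5)='T' (+6 fires, +2 burnt)
Step 2: cell (3,5)='T' (+8 fires, +6 burnt)
Step 3: cell (3,5)='T' (+8 fires, +8 burnt)
Step 4: cell (3,5)='F' (+3 fires, +8 burnt)
  -> target ignites at step 4
Step 5: cell (3,5)='.' (+0 fires, +3 burnt)
  fire out at step 5

4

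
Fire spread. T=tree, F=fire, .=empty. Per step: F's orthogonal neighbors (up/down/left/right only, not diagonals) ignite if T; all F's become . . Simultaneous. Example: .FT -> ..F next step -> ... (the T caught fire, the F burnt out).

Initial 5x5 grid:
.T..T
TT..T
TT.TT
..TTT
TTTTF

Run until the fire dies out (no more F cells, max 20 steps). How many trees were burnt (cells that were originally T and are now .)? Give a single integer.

Step 1: +2 fires, +1 burnt (F count now 2)
Step 2: +3 fires, +2 burnt (F count now 3)
Step 3: +4 fires, +3 burnt (F count now 4)
Step 4: +2 fires, +4 burnt (F count now 2)
Step 5: +0 fires, +2 burnt (F count now 0)
Fire out after step 5
Initially T: 16, now '.': 20
Total burnt (originally-T cells now '.'): 11

Answer: 11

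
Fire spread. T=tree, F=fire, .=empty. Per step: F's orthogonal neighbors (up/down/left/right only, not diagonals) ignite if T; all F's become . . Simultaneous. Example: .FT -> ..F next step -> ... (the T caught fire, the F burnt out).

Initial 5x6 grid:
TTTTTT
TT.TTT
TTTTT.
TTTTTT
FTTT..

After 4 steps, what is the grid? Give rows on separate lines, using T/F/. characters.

Step 1: 2 trees catch fire, 1 burn out
  TTTTTT
  TT.TTT
  TTTTT.
  FTTTTT
  .FTT..
Step 2: 3 trees catch fire, 2 burn out
  TTTTTT
  TT.TTT
  FTTTT.
  .FTTTT
  ..FT..
Step 3: 4 trees catch fire, 3 burn out
  TTTTTT
  FT.TTT
  .FTTT.
  ..FTTT
  ...F..
Step 4: 4 trees catch fire, 4 burn out
  FTTTTT
  .F.TTT
  ..FTT.
  ...FTT
  ......

FTTTTT
.F.TTT
..FTT.
...FTT
......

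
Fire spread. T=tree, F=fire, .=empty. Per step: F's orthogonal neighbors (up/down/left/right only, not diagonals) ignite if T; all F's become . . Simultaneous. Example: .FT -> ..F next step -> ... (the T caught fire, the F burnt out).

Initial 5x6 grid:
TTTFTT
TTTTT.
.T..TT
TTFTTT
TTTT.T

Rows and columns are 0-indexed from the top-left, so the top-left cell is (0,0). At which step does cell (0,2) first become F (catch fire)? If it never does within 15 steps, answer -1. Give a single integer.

Step 1: cell (0,2)='F' (+6 fires, +2 burnt)
  -> target ignites at step 1
Step 2: cell (0,2)='.' (+9 fires, +6 burnt)
Step 3: cell (0,2)='.' (+5 fires, +9 burnt)
Step 4: cell (0,2)='.' (+3 fires, +5 burnt)
Step 5: cell (0,2)='.' (+0 fires, +3 burnt)
  fire out at step 5

1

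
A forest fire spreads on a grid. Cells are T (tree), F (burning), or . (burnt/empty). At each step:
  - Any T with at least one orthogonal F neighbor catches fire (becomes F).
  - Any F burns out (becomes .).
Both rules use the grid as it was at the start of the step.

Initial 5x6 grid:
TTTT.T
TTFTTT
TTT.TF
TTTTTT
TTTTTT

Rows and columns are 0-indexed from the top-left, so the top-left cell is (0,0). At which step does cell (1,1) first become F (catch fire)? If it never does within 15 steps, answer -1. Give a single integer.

Step 1: cell (1,1)='F' (+7 fires, +2 burnt)
  -> target ignites at step 1
Step 2: cell (1,1)='.' (+9 fires, +7 burnt)
Step 3: cell (1,1)='.' (+6 fires, +9 burnt)
Step 4: cell (1,1)='.' (+3 fires, +6 burnt)
Step 5: cell (1,1)='.' (+1 fires, +3 burnt)
Step 6: cell (1,1)='.' (+0 fires, +1 burnt)
  fire out at step 6

1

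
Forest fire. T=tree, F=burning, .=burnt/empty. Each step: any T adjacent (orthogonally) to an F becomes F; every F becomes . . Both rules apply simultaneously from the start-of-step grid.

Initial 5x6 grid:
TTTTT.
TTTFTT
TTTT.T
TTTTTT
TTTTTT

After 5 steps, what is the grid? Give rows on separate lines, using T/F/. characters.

Step 1: 4 trees catch fire, 1 burn out
  TTTFT.
  TTF.FT
  TTTF.T
  TTTTTT
  TTTTTT
Step 2: 6 trees catch fire, 4 burn out
  TTF.F.
  TF...F
  TTF..T
  TTTFTT
  TTTTTT
Step 3: 7 trees catch fire, 6 burn out
  TF....
  F.....
  TF...F
  TTF.FT
  TTTFTT
Step 4: 6 trees catch fire, 7 burn out
  F.....
  ......
  F.....
  TF...F
  TTF.FT
Step 5: 3 trees catch fire, 6 burn out
  ......
  ......
  ......
  F.....
  TF...F

......
......
......
F.....
TF...F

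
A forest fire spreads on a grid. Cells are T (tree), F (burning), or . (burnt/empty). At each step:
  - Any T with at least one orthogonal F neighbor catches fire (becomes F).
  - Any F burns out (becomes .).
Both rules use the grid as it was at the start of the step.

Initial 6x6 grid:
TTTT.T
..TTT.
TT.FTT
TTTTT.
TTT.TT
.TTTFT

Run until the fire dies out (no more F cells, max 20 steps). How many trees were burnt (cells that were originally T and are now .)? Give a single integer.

Step 1: +6 fires, +2 burnt (F count now 6)
Step 2: +8 fires, +6 burnt (F count now 8)
Step 3: +4 fires, +8 burnt (F count now 4)
Step 4: +4 fires, +4 burnt (F count now 4)
Step 5: +3 fires, +4 burnt (F count now 3)
Step 6: +0 fires, +3 burnt (F count now 0)
Fire out after step 6
Initially T: 26, now '.': 35
Total burnt (originally-T cells now '.'): 25

Answer: 25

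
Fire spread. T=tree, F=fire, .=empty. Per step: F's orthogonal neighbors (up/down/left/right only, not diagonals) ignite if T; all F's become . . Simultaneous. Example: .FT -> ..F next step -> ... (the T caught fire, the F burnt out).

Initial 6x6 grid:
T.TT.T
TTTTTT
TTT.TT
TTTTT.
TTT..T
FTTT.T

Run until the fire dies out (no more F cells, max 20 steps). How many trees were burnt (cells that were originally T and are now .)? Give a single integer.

Step 1: +2 fires, +1 burnt (F count now 2)
Step 2: +3 fires, +2 burnt (F count now 3)
Step 3: +4 fires, +3 burnt (F count now 4)
Step 4: +3 fires, +4 burnt (F count now 3)
Step 5: +4 fires, +3 burnt (F count now 4)
Step 6: +2 fires, +4 burnt (F count now 2)
Step 7: +3 fires, +2 burnt (F count now 3)
Step 8: +3 fires, +3 burnt (F count now 3)
Step 9: +1 fires, +3 burnt (F count now 1)
Step 10: +1 fires, +1 burnt (F count now 1)
Step 11: +0 fires, +1 burnt (F count now 0)
Fire out after step 11
Initially T: 28, now '.': 34
Total burnt (originally-T cells now '.'): 26

Answer: 26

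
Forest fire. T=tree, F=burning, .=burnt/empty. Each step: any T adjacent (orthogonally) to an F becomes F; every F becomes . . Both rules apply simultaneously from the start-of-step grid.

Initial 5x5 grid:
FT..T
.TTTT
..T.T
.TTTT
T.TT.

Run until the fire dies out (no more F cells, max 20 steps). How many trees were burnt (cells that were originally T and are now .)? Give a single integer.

Answer: 14

Derivation:
Step 1: +1 fires, +1 burnt (F count now 1)
Step 2: +1 fires, +1 burnt (F count now 1)
Step 3: +1 fires, +1 burnt (F count now 1)
Step 4: +2 fires, +1 burnt (F count now 2)
Step 5: +2 fires, +2 burnt (F count now 2)
Step 6: +5 fires, +2 burnt (F count now 5)
Step 7: +2 fires, +5 burnt (F count now 2)
Step 8: +0 fires, +2 burnt (F count now 0)
Fire out after step 8
Initially T: 15, now '.': 24
Total burnt (originally-T cells now '.'): 14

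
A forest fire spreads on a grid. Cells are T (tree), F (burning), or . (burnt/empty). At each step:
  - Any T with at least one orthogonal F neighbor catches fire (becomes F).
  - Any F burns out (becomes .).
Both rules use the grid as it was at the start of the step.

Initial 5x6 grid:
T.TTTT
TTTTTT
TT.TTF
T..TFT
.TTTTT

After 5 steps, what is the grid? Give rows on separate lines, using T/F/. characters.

Step 1: 5 trees catch fire, 2 burn out
  T.TTTT
  TTTTTF
  TT.TF.
  T..F.F
  .TTTFT
Step 2: 5 trees catch fire, 5 burn out
  T.TTTF
  TTTTF.
  TT.F..
  T.....
  .TTF.F
Step 3: 3 trees catch fire, 5 burn out
  T.TTF.
  TTTF..
  TT....
  T.....
  .TF...
Step 4: 3 trees catch fire, 3 burn out
  T.TF..
  TTF...
  TT....
  T.....
  .F....
Step 5: 2 trees catch fire, 3 burn out
  T.F...
  TF....
  TT....
  T.....
  ......

T.F...
TF....
TT....
T.....
......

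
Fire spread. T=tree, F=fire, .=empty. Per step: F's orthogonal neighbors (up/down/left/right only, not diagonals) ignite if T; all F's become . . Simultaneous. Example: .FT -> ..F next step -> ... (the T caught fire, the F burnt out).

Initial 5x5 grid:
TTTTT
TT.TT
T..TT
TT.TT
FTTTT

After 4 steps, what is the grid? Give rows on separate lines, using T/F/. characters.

Step 1: 2 trees catch fire, 1 burn out
  TTTTT
  TT.TT
  T..TT
  FT.TT
  .FTTT
Step 2: 3 trees catch fire, 2 burn out
  TTTTT
  TT.TT
  F..TT
  .F.TT
  ..FTT
Step 3: 2 trees catch fire, 3 burn out
  TTTTT
  FT.TT
  ...TT
  ...TT
  ...FT
Step 4: 4 trees catch fire, 2 burn out
  FTTTT
  .F.TT
  ...TT
  ...FT
  ....F

FTTTT
.F.TT
...TT
...FT
....F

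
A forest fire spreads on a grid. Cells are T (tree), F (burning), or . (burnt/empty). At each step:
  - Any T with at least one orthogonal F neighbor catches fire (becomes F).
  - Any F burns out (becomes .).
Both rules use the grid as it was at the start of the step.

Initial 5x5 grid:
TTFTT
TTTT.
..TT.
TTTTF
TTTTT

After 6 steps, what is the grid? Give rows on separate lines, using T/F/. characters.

Step 1: 5 trees catch fire, 2 burn out
  TF.FT
  TTFT.
  ..TT.
  TTTF.
  TTTTF
Step 2: 8 trees catch fire, 5 burn out
  F...F
  TF.F.
  ..FF.
  TTF..
  TTTF.
Step 3: 3 trees catch fire, 8 burn out
  .....
  F....
  .....
  TF...
  TTF..
Step 4: 2 trees catch fire, 3 burn out
  .....
  .....
  .....
  F....
  TF...
Step 5: 1 trees catch fire, 2 burn out
  .....
  .....
  .....
  .....
  F....
Step 6: 0 trees catch fire, 1 burn out
  .....
  .....
  .....
  .....
  .....

.....
.....
.....
.....
.....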